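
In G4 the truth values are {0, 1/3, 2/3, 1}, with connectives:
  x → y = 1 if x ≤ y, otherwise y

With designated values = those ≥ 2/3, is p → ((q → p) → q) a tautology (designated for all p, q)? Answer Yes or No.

Counterexample: take p = 1/3, q = 0.
q → p = 0 → 1/3 = 1
(q → p) → q = 1 → 0 = 0
p → ((q → p) → q) = 1/3 → 0 = 0
This gives 0, which is below 2/3.

No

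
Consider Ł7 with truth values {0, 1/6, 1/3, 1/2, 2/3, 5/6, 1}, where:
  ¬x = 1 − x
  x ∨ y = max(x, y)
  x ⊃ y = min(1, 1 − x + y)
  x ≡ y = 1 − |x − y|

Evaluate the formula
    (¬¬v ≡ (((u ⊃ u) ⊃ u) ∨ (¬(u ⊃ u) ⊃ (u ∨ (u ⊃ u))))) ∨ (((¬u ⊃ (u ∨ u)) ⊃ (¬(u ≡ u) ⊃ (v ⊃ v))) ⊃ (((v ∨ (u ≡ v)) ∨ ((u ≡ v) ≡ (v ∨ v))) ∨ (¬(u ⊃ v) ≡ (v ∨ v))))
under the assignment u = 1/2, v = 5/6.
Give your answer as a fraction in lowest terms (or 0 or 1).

¬v = ¬5/6 = 1/6
¬¬v = ¬1/6 = 5/6
u ⊃ u = 1/2 ⊃ 1/2 = 1
(u ⊃ u) ⊃ u = 1 ⊃ 1/2 = 1/2
u ⊃ u = 1/2 ⊃ 1/2 = 1
¬(u ⊃ u) = ¬1 = 0
u ⊃ u = 1/2 ⊃ 1/2 = 1
u ∨ (u ⊃ u) = 1/2 ∨ 1 = 1
¬(u ⊃ u) ⊃ (u ∨ (u ⊃ u)) = 0 ⊃ 1 = 1
((u ⊃ u) ⊃ u) ∨ (¬(u ⊃ u) ⊃ (u ∨ (u ⊃ u))) = 1/2 ∨ 1 = 1
¬¬v ≡ (((u ⊃ u) ⊃ u) ∨ (¬(u ⊃ u) ⊃ (u ∨ (u ⊃ u)))) = 5/6 ≡ 1 = 5/6
¬u = ¬1/2 = 1/2
u ∨ u = 1/2 ∨ 1/2 = 1/2
¬u ⊃ (u ∨ u) = 1/2 ⊃ 1/2 = 1
u ≡ u = 1/2 ≡ 1/2 = 1
¬(u ≡ u) = ¬1 = 0
v ⊃ v = 5/6 ⊃ 5/6 = 1
¬(u ≡ u) ⊃ (v ⊃ v) = 0 ⊃ 1 = 1
(¬u ⊃ (u ∨ u)) ⊃ (¬(u ≡ u) ⊃ (v ⊃ v)) = 1 ⊃ 1 = 1
u ≡ v = 1/2 ≡ 5/6 = 2/3
v ∨ (u ≡ v) = 5/6 ∨ 2/3 = 5/6
u ≡ v = 1/2 ≡ 5/6 = 2/3
v ∨ v = 5/6 ∨ 5/6 = 5/6
(u ≡ v) ≡ (v ∨ v) = 2/3 ≡ 5/6 = 5/6
(v ∨ (u ≡ v)) ∨ ((u ≡ v) ≡ (v ∨ v)) = 5/6 ∨ 5/6 = 5/6
u ⊃ v = 1/2 ⊃ 5/6 = 1
¬(u ⊃ v) = ¬1 = 0
v ∨ v = 5/6 ∨ 5/6 = 5/6
¬(u ⊃ v) ≡ (v ∨ v) = 0 ≡ 5/6 = 1/6
((v ∨ (u ≡ v)) ∨ ((u ≡ v) ≡ (v ∨ v))) ∨ (¬(u ⊃ v) ≡ (v ∨ v)) = 5/6 ∨ 1/6 = 5/6
((¬u ⊃ (u ∨ u)) ⊃ (¬(u ≡ u) ⊃ (v ⊃ v))) ⊃ (((v ∨ (u ≡ v)) ∨ ((u ≡ v) ≡ (v ∨ v))) ∨ (¬(u ⊃ v) ≡ (v ∨ v))) = 1 ⊃ 5/6 = 5/6
(¬¬v ≡ (((u ⊃ u) ⊃ u) ∨ (¬(u ⊃ u) ⊃ (u ∨ (u ⊃ u))))) ∨ (((¬u ⊃ (u ∨ u)) ⊃ (¬(u ≡ u) ⊃ (v ⊃ v))) ⊃ (((v ∨ (u ≡ v)) ∨ ((u ≡ v) ≡ (v ∨ v))) ∨ (¬(u ⊃ v) ≡ (v ∨ v)))) = 5/6 ∨ 5/6 = 5/6

5/6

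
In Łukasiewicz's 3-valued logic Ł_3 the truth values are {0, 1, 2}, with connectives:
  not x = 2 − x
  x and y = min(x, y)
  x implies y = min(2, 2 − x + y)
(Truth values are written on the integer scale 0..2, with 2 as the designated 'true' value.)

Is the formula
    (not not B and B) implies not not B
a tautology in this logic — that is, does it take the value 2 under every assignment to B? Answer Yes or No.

Yes

B = 0 ↦ 2
B = 1 ↦ 2
B = 2 ↦ 2
Every assignment gives a value ≥ 2.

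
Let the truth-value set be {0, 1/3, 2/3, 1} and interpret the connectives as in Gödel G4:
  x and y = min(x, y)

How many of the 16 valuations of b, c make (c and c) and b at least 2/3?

4

b = 0, c = 0 ↦ 0  <
b = 0, c = 1/3 ↦ 0  <
b = 0, c = 2/3 ↦ 0  <
b = 0, c = 1 ↦ 0  <
b = 1/3, c = 0 ↦ 0  <
b = 1/3, c = 1/3 ↦ 1/3  <
b = 1/3, c = 2/3 ↦ 1/3  <
b = 1/3, c = 1 ↦ 1/3  <
b = 2/3, c = 0 ↦ 0  <
b = 2/3, c = 1/3 ↦ 1/3  <
b = 2/3, c = 2/3 ↦ 2/3  ≥
b = 2/3, c = 1 ↦ 2/3  ≥
b = 1, c = 0 ↦ 0  <
b = 1, c = 1/3 ↦ 1/3  <
b = 1, c = 2/3 ↦ 2/3  ≥
b = 1, c = 1 ↦ 1  ≥
So 4 of the 16 assignments meet the threshold.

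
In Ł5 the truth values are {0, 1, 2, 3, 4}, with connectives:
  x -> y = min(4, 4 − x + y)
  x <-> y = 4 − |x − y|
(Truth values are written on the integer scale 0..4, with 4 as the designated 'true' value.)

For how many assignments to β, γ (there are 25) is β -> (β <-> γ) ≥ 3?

21

value 4: 19 assignments (counts)
value 3: 2 assignments (counts)
value 2: 2 assignments
value 1: 1 assignment
value 0: 1 assignment
So 21 of the 25 assignments meet the threshold.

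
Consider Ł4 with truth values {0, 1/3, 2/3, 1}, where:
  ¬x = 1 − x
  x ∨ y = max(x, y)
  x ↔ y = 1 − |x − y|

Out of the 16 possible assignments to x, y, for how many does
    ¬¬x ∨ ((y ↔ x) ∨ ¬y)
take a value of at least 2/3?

13

x = 0, y = 0 ↦ 1  ≥
x = 0, y = 1/3 ↦ 2/3  ≥
x = 0, y = 2/3 ↦ 1/3  <
x = 0, y = 1 ↦ 0  <
x = 1/3, y = 0 ↦ 1  ≥
x = 1/3, y = 1/3 ↦ 1  ≥
x = 1/3, y = 2/3 ↦ 2/3  ≥
x = 1/3, y = 1 ↦ 1/3  <
x = 2/3, y = 0 ↦ 1  ≥
x = 2/3, y = 1/3 ↦ 2/3  ≥
x = 2/3, y = 2/3 ↦ 1  ≥
x = 2/3, y = 1 ↦ 2/3  ≥
x = 1, y = 0 ↦ 1  ≥
x = 1, y = 1/3 ↦ 1  ≥
x = 1, y = 2/3 ↦ 1  ≥
x = 1, y = 1 ↦ 1  ≥
So 13 of the 16 assignments meet the threshold.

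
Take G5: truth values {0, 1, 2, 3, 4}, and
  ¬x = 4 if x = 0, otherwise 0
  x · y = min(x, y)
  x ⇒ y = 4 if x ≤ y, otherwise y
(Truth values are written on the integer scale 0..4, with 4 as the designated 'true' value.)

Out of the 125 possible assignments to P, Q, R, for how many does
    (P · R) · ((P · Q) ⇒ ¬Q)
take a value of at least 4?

1

value 4: 1 assignment (counts)
value 3: 3 assignments
value 2: 5 assignments
value 1: 7 assignments
value 0: 109 assignments
So 1 of the 125 assignments meets the threshold.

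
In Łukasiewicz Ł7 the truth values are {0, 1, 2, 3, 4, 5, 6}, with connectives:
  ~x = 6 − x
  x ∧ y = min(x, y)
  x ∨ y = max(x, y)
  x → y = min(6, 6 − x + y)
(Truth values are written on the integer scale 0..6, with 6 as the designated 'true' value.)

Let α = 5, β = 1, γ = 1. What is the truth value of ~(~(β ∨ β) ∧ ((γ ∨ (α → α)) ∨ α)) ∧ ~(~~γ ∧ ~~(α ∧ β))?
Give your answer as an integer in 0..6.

β ∨ β = 1 ∨ 1 = 1
~(β ∨ β) = ~1 = 5
α → α = 5 → 5 = 6
γ ∨ (α → α) = 1 ∨ 6 = 6
(γ ∨ (α → α)) ∨ α = 6 ∨ 5 = 6
~(β ∨ β) ∧ ((γ ∨ (α → α)) ∨ α) = 5 ∧ 6 = 5
~(~(β ∨ β) ∧ ((γ ∨ (α → α)) ∨ α)) = ~5 = 1
~γ = ~1 = 5
~~γ = ~5 = 1
α ∧ β = 5 ∧ 1 = 1
~(α ∧ β) = ~1 = 5
~~(α ∧ β) = ~5 = 1
~~γ ∧ ~~(α ∧ β) = 1 ∧ 1 = 1
~(~~γ ∧ ~~(α ∧ β)) = ~1 = 5
~(~(β ∨ β) ∧ ((γ ∨ (α → α)) ∨ α)) ∧ ~(~~γ ∧ ~~(α ∧ β)) = 1 ∧ 5 = 1

1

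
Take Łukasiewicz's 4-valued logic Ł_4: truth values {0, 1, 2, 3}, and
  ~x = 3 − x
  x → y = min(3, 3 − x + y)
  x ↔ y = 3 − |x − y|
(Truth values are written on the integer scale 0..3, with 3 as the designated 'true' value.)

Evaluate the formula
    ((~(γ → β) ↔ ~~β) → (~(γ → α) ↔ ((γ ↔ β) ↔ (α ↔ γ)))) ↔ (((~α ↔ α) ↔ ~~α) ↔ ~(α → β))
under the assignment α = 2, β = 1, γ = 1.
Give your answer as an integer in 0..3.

2

γ → β = 1 → 1 = 3
~(γ → β) = ~3 = 0
~β = ~1 = 2
~~β = ~2 = 1
~(γ → β) ↔ ~~β = 0 ↔ 1 = 2
γ → α = 1 → 2 = 3
~(γ → α) = ~3 = 0
γ ↔ β = 1 ↔ 1 = 3
α ↔ γ = 2 ↔ 1 = 2
(γ ↔ β) ↔ (α ↔ γ) = 3 ↔ 2 = 2
~(γ → α) ↔ ((γ ↔ β) ↔ (α ↔ γ)) = 0 ↔ 2 = 1
(~(γ → β) ↔ ~~β) → (~(γ → α) ↔ ((γ ↔ β) ↔ (α ↔ γ))) = 2 → 1 = 2
~α = ~2 = 1
~α ↔ α = 1 ↔ 2 = 2
~α = ~2 = 1
~~α = ~1 = 2
(~α ↔ α) ↔ ~~α = 2 ↔ 2 = 3
α → β = 2 → 1 = 2
~(α → β) = ~2 = 1
((~α ↔ α) ↔ ~~α) ↔ ~(α → β) = 3 ↔ 1 = 1
((~(γ → β) ↔ ~~β) → (~(γ → α) ↔ ((γ ↔ β) ↔ (α ↔ γ)))) ↔ (((~α ↔ α) ↔ ~~α) ↔ ~(α → β)) = 2 ↔ 1 = 2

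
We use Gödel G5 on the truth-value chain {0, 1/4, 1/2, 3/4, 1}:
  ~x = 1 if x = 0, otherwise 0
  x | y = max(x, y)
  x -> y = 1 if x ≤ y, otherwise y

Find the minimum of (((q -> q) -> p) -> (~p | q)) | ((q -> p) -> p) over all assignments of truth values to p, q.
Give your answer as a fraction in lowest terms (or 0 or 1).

Take p = 1/4, q = 0:
q -> q = 0 -> 0 = 1
(q -> q) -> p = 1 -> 1/4 = 1/4
~p = ~1/4 = 0
~p | q = 0 | 0 = 0
((q -> q) -> p) -> (~p | q) = 1/4 -> 0 = 0
q -> p = 0 -> 1/4 = 1
(q -> p) -> p = 1 -> 1/4 = 1/4
(((q -> q) -> p) -> (~p | q)) | ((q -> p) -> p) = 0 | 1/4 = 1/4
No assignment yields a value below 1/4, so this is the minimum.

1/4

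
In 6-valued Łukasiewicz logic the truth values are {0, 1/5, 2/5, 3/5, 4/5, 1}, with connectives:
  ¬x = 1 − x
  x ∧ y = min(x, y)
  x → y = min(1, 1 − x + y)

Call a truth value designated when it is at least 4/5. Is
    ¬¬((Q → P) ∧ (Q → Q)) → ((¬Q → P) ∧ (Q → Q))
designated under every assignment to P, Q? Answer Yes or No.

Counterexample: take P = 0, Q = 0.
Q → P = 0 → 0 = 1
Q → Q = 0 → 0 = 1
(Q → P) ∧ (Q → Q) = 1 ∧ 1 = 1
¬((Q → P) ∧ (Q → Q)) = ¬1 = 0
¬¬((Q → P) ∧ (Q → Q)) = ¬0 = 1
¬Q = ¬0 = 1
¬Q → P = 1 → 0 = 0
Q → Q = 0 → 0 = 1
(¬Q → P) ∧ (Q → Q) = 0 ∧ 1 = 0
¬¬((Q → P) ∧ (Q → Q)) → ((¬Q → P) ∧ (Q → Q)) = 1 → 0 = 0
This gives 0, which is below 4/5.

No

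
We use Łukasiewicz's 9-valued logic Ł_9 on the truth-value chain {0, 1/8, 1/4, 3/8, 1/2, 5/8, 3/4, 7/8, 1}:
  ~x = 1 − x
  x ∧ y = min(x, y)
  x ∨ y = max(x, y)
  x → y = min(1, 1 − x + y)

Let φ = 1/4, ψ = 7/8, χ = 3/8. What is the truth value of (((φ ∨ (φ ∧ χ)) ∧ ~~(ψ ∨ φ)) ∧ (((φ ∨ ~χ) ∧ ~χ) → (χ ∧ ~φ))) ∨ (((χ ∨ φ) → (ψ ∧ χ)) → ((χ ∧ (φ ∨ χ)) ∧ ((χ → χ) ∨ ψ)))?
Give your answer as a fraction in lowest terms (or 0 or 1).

φ ∧ χ = 1/4 ∧ 3/8 = 1/4
φ ∨ (φ ∧ χ) = 1/4 ∨ 1/4 = 1/4
ψ ∨ φ = 7/8 ∨ 1/4 = 7/8
~(ψ ∨ φ) = ~7/8 = 1/8
~~(ψ ∨ φ) = ~1/8 = 7/8
(φ ∨ (φ ∧ χ)) ∧ ~~(ψ ∨ φ) = 1/4 ∧ 7/8 = 1/4
~χ = ~3/8 = 5/8
φ ∨ ~χ = 1/4 ∨ 5/8 = 5/8
~χ = ~3/8 = 5/8
(φ ∨ ~χ) ∧ ~χ = 5/8 ∧ 5/8 = 5/8
~φ = ~1/4 = 3/4
χ ∧ ~φ = 3/8 ∧ 3/4 = 3/8
((φ ∨ ~χ) ∧ ~χ) → (χ ∧ ~φ) = 5/8 → 3/8 = 3/4
((φ ∨ (φ ∧ χ)) ∧ ~~(ψ ∨ φ)) ∧ (((φ ∨ ~χ) ∧ ~χ) → (χ ∧ ~φ)) = 1/4 ∧ 3/4 = 1/4
χ ∨ φ = 3/8 ∨ 1/4 = 3/8
ψ ∧ χ = 7/8 ∧ 3/8 = 3/8
(χ ∨ φ) → (ψ ∧ χ) = 3/8 → 3/8 = 1
φ ∨ χ = 1/4 ∨ 3/8 = 3/8
χ ∧ (φ ∨ χ) = 3/8 ∧ 3/8 = 3/8
χ → χ = 3/8 → 3/8 = 1
(χ → χ) ∨ ψ = 1 ∨ 7/8 = 1
(χ ∧ (φ ∨ χ)) ∧ ((χ → χ) ∨ ψ) = 3/8 ∧ 1 = 3/8
((χ ∨ φ) → (ψ ∧ χ)) → ((χ ∧ (φ ∨ χ)) ∧ ((χ → χ) ∨ ψ)) = 1 → 3/8 = 3/8
(((φ ∨ (φ ∧ χ)) ∧ ~~(ψ ∨ φ)) ∧ (((φ ∨ ~χ) ∧ ~χ) → (χ ∧ ~φ))) ∨ (((χ ∨ φ) → (ψ ∧ χ)) → ((χ ∧ (φ ∨ χ)) ∧ ((χ → χ) ∨ ψ))) = 1/4 ∨ 3/8 = 3/8

3/8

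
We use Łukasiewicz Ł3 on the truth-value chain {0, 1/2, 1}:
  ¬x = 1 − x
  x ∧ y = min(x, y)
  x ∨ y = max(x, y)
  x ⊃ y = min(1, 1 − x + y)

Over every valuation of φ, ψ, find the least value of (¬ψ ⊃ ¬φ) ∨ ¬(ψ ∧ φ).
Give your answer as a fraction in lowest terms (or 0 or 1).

1/2

Take φ = 1, ψ = 1/2:
¬ψ = ¬1/2 = 1/2
¬φ = ¬1 = 0
¬ψ ⊃ ¬φ = 1/2 ⊃ 0 = 1/2
ψ ∧ φ = 1/2 ∧ 1 = 1/2
¬(ψ ∧ φ) = ¬1/2 = 1/2
(¬ψ ⊃ ¬φ) ∨ ¬(ψ ∧ φ) = 1/2 ∨ 1/2 = 1/2
No assignment yields a value below 1/2, so this is the minimum.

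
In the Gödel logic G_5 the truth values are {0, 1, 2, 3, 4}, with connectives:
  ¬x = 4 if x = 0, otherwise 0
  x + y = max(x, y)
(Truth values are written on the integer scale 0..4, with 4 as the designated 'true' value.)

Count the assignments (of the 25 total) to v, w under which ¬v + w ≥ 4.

9

value 4: 9 assignments (counts)
value 3: 4 assignments
value 2: 4 assignments
value 1: 4 assignments
value 0: 4 assignments
So 9 of the 25 assignments meet the threshold.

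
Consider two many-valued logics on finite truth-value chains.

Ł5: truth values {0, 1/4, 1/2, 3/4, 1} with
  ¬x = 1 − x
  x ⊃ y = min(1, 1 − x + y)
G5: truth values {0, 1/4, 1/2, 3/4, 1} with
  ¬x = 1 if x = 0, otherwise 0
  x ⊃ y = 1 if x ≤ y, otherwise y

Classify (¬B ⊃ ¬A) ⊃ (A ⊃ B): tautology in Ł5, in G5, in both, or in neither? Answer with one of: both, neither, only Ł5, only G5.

In Ł5: every assignment gives 1 — tautology.
In G5: at A = 1/2, B = 1/4 the value is 1/4 — not a tautology.

only Ł5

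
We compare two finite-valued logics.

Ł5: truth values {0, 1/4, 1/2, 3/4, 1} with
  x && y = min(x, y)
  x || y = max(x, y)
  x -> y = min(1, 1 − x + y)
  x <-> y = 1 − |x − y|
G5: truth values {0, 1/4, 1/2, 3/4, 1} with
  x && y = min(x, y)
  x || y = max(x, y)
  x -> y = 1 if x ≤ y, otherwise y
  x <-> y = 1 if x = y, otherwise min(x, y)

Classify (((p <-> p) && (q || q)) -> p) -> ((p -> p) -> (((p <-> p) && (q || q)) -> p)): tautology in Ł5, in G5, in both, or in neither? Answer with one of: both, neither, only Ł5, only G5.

In Ł5: every assignment gives 1 — tautology.
In G5: every assignment gives 1 — tautology.

both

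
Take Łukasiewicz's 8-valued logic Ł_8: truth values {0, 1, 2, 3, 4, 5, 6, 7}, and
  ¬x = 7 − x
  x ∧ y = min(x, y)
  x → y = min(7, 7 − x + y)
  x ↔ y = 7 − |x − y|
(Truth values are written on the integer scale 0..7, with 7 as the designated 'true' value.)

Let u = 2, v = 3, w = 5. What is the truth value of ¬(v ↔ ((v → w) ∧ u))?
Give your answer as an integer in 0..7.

1

v → w = 3 → 5 = 7
(v → w) ∧ u = 7 ∧ 2 = 2
v ↔ ((v → w) ∧ u) = 3 ↔ 2 = 6
¬(v ↔ ((v → w) ∧ u)) = ¬6 = 1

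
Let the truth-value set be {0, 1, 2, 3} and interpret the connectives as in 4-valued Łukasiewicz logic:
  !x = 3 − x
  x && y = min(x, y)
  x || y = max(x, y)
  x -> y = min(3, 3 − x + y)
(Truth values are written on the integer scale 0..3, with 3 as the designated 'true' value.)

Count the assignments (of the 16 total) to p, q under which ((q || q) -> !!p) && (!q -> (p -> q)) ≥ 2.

11

p = 0, q = 0 ↦ 3  ≥
p = 0, q = 1 ↦ 2  ≥
p = 0, q = 2 ↦ 1  <
p = 0, q = 3 ↦ 0  <
p = 1, q = 0 ↦ 2  ≥
p = 1, q = 1 ↦ 3  ≥
p = 1, q = 2 ↦ 2  ≥
p = 1, q = 3 ↦ 1  <
p = 2, q = 0 ↦ 1  <
p = 2, q = 1 ↦ 3  ≥
p = 2, q = 2 ↦ 3  ≥
p = 2, q = 3 ↦ 2  ≥
p = 3, q = 0 ↦ 0  <
p = 3, q = 1 ↦ 2  ≥
p = 3, q = 2 ↦ 3  ≥
p = 3, q = 3 ↦ 3  ≥
So 11 of the 16 assignments meet the threshold.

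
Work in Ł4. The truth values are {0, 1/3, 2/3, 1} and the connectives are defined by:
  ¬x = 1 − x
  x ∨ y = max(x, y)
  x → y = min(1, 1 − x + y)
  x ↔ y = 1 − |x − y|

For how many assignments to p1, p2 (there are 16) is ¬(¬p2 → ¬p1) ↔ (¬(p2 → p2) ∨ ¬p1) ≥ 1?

p1 = 0, p2 = 0 ↦ 0  <
p1 = 0, p2 = 1/3 ↦ 0  <
p1 = 0, p2 = 2/3 ↦ 0  <
p1 = 0, p2 = 1 ↦ 0  <
p1 = 1/3, p2 = 0 ↦ 2/3  <
p1 = 1/3, p2 = 1/3 ↦ 1/3  <
p1 = 1/3, p2 = 2/3 ↦ 1/3  <
p1 = 1/3, p2 = 1 ↦ 1/3  <
p1 = 2/3, p2 = 0 ↦ 2/3  <
p1 = 2/3, p2 = 1/3 ↦ 1  ≥
p1 = 2/3, p2 = 2/3 ↦ 2/3  <
p1 = 2/3, p2 = 1 ↦ 2/3  <
p1 = 1, p2 = 0 ↦ 0  <
p1 = 1, p2 = 1/3 ↦ 1/3  <
p1 = 1, p2 = 2/3 ↦ 2/3  <
p1 = 1, p2 = 1 ↦ 1  ≥
So 2 of the 16 assignments meet the threshold.

2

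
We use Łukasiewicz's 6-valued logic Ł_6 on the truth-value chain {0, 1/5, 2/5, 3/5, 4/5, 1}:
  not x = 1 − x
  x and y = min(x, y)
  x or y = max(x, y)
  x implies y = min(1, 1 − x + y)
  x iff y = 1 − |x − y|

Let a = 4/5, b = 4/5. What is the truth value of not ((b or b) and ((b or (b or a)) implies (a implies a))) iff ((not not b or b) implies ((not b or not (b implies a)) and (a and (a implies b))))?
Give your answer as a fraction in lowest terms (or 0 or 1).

b or b = 4/5 or 4/5 = 4/5
b or a = 4/5 or 4/5 = 4/5
b or (b or a) = 4/5 or 4/5 = 4/5
a implies a = 4/5 implies 4/5 = 1
(b or (b or a)) implies (a implies a) = 4/5 implies 1 = 1
(b or b) and ((b or (b or a)) implies (a implies a)) = 4/5 and 1 = 4/5
not ((b or b) and ((b or (b or a)) implies (a implies a))) = not 4/5 = 1/5
not b = not 4/5 = 1/5
not not b = not 1/5 = 4/5
not not b or b = 4/5 or 4/5 = 4/5
not b = not 4/5 = 1/5
b implies a = 4/5 implies 4/5 = 1
not (b implies a) = not 1 = 0
not b or not (b implies a) = 1/5 or 0 = 1/5
a implies b = 4/5 implies 4/5 = 1
a and (a implies b) = 4/5 and 1 = 4/5
(not b or not (b implies a)) and (a and (a implies b)) = 1/5 and 4/5 = 1/5
(not not b or b) implies ((not b or not (b implies a)) and (a and (a implies b))) = 4/5 implies 1/5 = 2/5
not ((b or b) and ((b or (b or a)) implies (a implies a))) iff ((not not b or b) implies ((not b or not (b implies a)) and (a and (a implies b)))) = 1/5 iff 2/5 = 4/5

4/5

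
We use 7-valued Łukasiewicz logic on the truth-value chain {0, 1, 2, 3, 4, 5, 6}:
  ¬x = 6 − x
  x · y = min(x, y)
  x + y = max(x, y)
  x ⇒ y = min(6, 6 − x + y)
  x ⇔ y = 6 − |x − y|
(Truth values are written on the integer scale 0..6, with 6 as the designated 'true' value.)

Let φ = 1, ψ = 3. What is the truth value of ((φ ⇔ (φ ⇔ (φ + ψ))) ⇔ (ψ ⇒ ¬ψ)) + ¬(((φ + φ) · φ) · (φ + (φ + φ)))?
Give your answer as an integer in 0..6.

φ + ψ = 1 + 3 = 3
φ ⇔ (φ + ψ) = 1 ⇔ 3 = 4
φ ⇔ (φ ⇔ (φ + ψ)) = 1 ⇔ 4 = 3
¬ψ = ¬3 = 3
ψ ⇒ ¬ψ = 3 ⇒ 3 = 6
(φ ⇔ (φ ⇔ (φ + ψ))) ⇔ (ψ ⇒ ¬ψ) = 3 ⇔ 6 = 3
φ + φ = 1 + 1 = 1
(φ + φ) · φ = 1 · 1 = 1
φ + φ = 1 + 1 = 1
φ + (φ + φ) = 1 + 1 = 1
((φ + φ) · φ) · (φ + (φ + φ)) = 1 · 1 = 1
¬(((φ + φ) · φ) · (φ + (φ + φ))) = ¬1 = 5
((φ ⇔ (φ ⇔ (φ + ψ))) ⇔ (ψ ⇒ ¬ψ)) + ¬(((φ + φ) · φ) · (φ + (φ + φ))) = 3 + 5 = 5

5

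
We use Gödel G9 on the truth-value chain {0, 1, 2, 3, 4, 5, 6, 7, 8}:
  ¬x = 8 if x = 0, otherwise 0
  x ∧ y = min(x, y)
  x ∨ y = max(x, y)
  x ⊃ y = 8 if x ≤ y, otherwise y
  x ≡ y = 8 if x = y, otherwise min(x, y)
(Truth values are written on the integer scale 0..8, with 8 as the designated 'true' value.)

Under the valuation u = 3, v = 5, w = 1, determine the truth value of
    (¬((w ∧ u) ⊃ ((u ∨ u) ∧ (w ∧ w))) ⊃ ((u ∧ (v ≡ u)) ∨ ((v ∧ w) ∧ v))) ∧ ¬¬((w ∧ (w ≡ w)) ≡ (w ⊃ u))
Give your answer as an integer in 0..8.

8

w ∧ u = 1 ∧ 3 = 1
u ∨ u = 3 ∨ 3 = 3
w ∧ w = 1 ∧ 1 = 1
(u ∨ u) ∧ (w ∧ w) = 3 ∧ 1 = 1
(w ∧ u) ⊃ ((u ∨ u) ∧ (w ∧ w)) = 1 ⊃ 1 = 8
¬((w ∧ u) ⊃ ((u ∨ u) ∧ (w ∧ w))) = ¬8 = 0
v ≡ u = 5 ≡ 3 = 3
u ∧ (v ≡ u) = 3 ∧ 3 = 3
v ∧ w = 5 ∧ 1 = 1
(v ∧ w) ∧ v = 1 ∧ 5 = 1
(u ∧ (v ≡ u)) ∨ ((v ∧ w) ∧ v) = 3 ∨ 1 = 3
¬((w ∧ u) ⊃ ((u ∨ u) ∧ (w ∧ w))) ⊃ ((u ∧ (v ≡ u)) ∨ ((v ∧ w) ∧ v)) = 0 ⊃ 3 = 8
w ≡ w = 1 ≡ 1 = 8
w ∧ (w ≡ w) = 1 ∧ 8 = 1
w ⊃ u = 1 ⊃ 3 = 8
(w ∧ (w ≡ w)) ≡ (w ⊃ u) = 1 ≡ 8 = 1
¬((w ∧ (w ≡ w)) ≡ (w ⊃ u)) = ¬1 = 0
¬¬((w ∧ (w ≡ w)) ≡ (w ⊃ u)) = ¬0 = 8
(¬((w ∧ u) ⊃ ((u ∨ u) ∧ (w ∧ w))) ⊃ ((u ∧ (v ≡ u)) ∨ ((v ∧ w) ∧ v))) ∧ ¬¬((w ∧ (w ≡ w)) ≡ (w ⊃ u)) = 8 ∧ 8 = 8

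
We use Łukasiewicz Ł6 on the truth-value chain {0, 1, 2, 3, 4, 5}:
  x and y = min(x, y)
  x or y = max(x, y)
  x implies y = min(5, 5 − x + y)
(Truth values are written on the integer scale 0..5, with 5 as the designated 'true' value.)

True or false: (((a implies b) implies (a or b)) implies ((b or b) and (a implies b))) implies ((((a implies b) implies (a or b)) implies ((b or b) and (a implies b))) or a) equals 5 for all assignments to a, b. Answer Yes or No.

Yes

At a = 0, b = 4, for instance:
a implies b = 0 implies 4 = 5
a or b = 0 or 4 = 4
(a implies b) implies (a or b) = 5 implies 4 = 4
b or b = 4 or 4 = 4
a implies b = 0 implies 4 = 5
(b or b) and (a implies b) = 4 and 5 = 4
((a implies b) implies (a or b)) implies ((b or b) and (a implies b)) = 4 implies 4 = 5
(((a implies b) implies (a or b)) implies ((b or b) and (a implies b))) or a = 5 or 0 = 5
(((a implies b) implies (a or b)) implies ((b or b) and (a implies b))) implies ((((a implies b) implies (a or b)) implies ((b or b) and (a implies b))) or a) = 5 implies 5 = 5
and checking the remaining 35 assignments likewise gives ≥ 5 in every case.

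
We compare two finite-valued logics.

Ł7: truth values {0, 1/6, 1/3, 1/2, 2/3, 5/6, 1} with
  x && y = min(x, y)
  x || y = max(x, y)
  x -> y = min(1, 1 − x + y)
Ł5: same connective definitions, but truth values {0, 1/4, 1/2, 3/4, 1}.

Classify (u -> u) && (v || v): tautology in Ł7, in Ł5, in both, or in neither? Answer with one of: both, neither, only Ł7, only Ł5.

In Ł7: at u = 0, v = 0 the value is 0 — not a tautology.
In Ł5: at u = 0, v = 0 the value is 0 — not a tautology.

neither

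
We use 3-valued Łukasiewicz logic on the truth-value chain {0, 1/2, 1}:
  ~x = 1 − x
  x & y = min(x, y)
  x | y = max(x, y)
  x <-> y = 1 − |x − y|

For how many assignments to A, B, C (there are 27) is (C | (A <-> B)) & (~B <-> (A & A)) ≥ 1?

5

value 1: 5 assignments (counts)
value 1/2: 14 assignments
value 0: 8 assignments
So 5 of the 27 assignments meet the threshold.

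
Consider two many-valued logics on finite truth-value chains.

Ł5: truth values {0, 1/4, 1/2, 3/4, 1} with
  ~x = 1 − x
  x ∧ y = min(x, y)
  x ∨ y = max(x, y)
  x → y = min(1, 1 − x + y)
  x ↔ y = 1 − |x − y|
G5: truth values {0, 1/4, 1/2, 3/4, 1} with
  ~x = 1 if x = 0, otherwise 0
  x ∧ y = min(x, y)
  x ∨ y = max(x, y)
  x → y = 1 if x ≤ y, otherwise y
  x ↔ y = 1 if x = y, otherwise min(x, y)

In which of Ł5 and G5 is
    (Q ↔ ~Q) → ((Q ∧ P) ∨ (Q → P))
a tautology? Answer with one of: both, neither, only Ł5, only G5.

only G5

In Ł5: at P = 0, Q = 1/2 the value is 1/2 — not a tautology.
In G5: every assignment gives 1 — tautology.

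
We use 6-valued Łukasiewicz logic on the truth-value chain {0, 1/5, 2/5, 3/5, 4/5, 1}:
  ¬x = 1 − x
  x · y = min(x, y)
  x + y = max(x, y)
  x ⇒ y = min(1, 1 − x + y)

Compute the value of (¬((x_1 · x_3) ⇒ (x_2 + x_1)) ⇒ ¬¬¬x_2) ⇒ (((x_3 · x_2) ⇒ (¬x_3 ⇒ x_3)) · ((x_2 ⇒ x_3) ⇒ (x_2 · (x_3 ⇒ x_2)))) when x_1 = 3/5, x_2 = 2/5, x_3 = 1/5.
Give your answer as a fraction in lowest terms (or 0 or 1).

3/5

x_1 · x_3 = 3/5 · 1/5 = 1/5
x_2 + x_1 = 2/5 + 3/5 = 3/5
(x_1 · x_3) ⇒ (x_2 + x_1) = 1/5 ⇒ 3/5 = 1
¬((x_1 · x_3) ⇒ (x_2 + x_1)) = ¬1 = 0
¬x_2 = ¬2/5 = 3/5
¬¬x_2 = ¬3/5 = 2/5
¬¬¬x_2 = ¬2/5 = 3/5
¬((x_1 · x_3) ⇒ (x_2 + x_1)) ⇒ ¬¬¬x_2 = 0 ⇒ 3/5 = 1
x_3 · x_2 = 1/5 · 2/5 = 1/5
¬x_3 = ¬1/5 = 4/5
¬x_3 ⇒ x_3 = 4/5 ⇒ 1/5 = 2/5
(x_3 · x_2) ⇒ (¬x_3 ⇒ x_3) = 1/5 ⇒ 2/5 = 1
x_2 ⇒ x_3 = 2/5 ⇒ 1/5 = 4/5
x_3 ⇒ x_2 = 1/5 ⇒ 2/5 = 1
x_2 · (x_3 ⇒ x_2) = 2/5 · 1 = 2/5
(x_2 ⇒ x_3) ⇒ (x_2 · (x_3 ⇒ x_2)) = 4/5 ⇒ 2/5 = 3/5
((x_3 · x_2) ⇒ (¬x_3 ⇒ x_3)) · ((x_2 ⇒ x_3) ⇒ (x_2 · (x_3 ⇒ x_2))) = 1 · 3/5 = 3/5
(¬((x_1 · x_3) ⇒ (x_2 + x_1)) ⇒ ¬¬¬x_2) ⇒ (((x_3 · x_2) ⇒ (¬x_3 ⇒ x_3)) · ((x_2 ⇒ x_3) ⇒ (x_2 · (x_3 ⇒ x_2)))) = 1 ⇒ 3/5 = 3/5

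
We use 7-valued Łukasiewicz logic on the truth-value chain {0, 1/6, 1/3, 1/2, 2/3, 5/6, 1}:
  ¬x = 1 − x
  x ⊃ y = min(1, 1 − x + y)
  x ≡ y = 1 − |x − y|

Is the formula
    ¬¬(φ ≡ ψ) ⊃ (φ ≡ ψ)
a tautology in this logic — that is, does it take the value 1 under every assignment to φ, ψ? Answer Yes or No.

Yes

At φ = 1/2, ψ = 1/6, for instance:
φ ≡ ψ = 1/2 ≡ 1/6 = 2/3
¬(φ ≡ ψ) = ¬2/3 = 1/3
¬¬(φ ≡ ψ) = ¬1/3 = 2/3
¬¬(φ ≡ ψ) ⊃ (φ ≡ ψ) = 2/3 ⊃ 2/3 = 1
and checking the remaining 48 assignments likewise gives ≥ 1 in every case.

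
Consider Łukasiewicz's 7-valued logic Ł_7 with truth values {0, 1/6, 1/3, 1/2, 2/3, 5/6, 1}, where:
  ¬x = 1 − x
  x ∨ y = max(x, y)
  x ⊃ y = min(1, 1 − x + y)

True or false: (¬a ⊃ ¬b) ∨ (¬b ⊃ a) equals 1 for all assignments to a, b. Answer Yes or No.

Counterexample: take a = 0, b = 1/6.
¬a = ¬0 = 1
¬b = ¬1/6 = 5/6
¬a ⊃ ¬b = 1 ⊃ 5/6 = 5/6
¬b = ¬1/6 = 5/6
¬b ⊃ a = 5/6 ⊃ 0 = 1/6
(¬a ⊃ ¬b) ∨ (¬b ⊃ a) = 5/6 ∨ 1/6 = 5/6
This gives 5/6 ≠ 1.

No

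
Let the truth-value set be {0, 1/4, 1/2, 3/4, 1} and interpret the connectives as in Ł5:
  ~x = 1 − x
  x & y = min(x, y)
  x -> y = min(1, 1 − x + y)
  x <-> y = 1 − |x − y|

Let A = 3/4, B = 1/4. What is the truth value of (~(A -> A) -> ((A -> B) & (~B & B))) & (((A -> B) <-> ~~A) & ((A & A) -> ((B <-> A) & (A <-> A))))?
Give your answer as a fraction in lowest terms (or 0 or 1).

A -> A = 3/4 -> 3/4 = 1
~(A -> A) = ~1 = 0
A -> B = 3/4 -> 1/4 = 1/2
~B = ~1/4 = 3/4
~B & B = 3/4 & 1/4 = 1/4
(A -> B) & (~B & B) = 1/2 & 1/4 = 1/4
~(A -> A) -> ((A -> B) & (~B & B)) = 0 -> 1/4 = 1
A -> B = 3/4 -> 1/4 = 1/2
~A = ~3/4 = 1/4
~~A = ~1/4 = 3/4
(A -> B) <-> ~~A = 1/2 <-> 3/4 = 3/4
A & A = 3/4 & 3/4 = 3/4
B <-> A = 1/4 <-> 3/4 = 1/2
A <-> A = 3/4 <-> 3/4 = 1
(B <-> A) & (A <-> A) = 1/2 & 1 = 1/2
(A & A) -> ((B <-> A) & (A <-> A)) = 3/4 -> 1/2 = 3/4
((A -> B) <-> ~~A) & ((A & A) -> ((B <-> A) & (A <-> A))) = 3/4 & 3/4 = 3/4
(~(A -> A) -> ((A -> B) & (~B & B))) & (((A -> B) <-> ~~A) & ((A & A) -> ((B <-> A) & (A <-> A)))) = 1 & 3/4 = 3/4

3/4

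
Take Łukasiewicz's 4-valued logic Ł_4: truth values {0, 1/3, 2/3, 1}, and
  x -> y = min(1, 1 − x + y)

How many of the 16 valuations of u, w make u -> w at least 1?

u = 0, w = 0 ↦ 1  ≥
u = 0, w = 1/3 ↦ 1  ≥
u = 0, w = 2/3 ↦ 1  ≥
u = 0, w = 1 ↦ 1  ≥
u = 1/3, w = 0 ↦ 2/3  <
u = 1/3, w = 1/3 ↦ 1  ≥
u = 1/3, w = 2/3 ↦ 1  ≥
u = 1/3, w = 1 ↦ 1  ≥
u = 2/3, w = 0 ↦ 1/3  <
u = 2/3, w = 1/3 ↦ 2/3  <
u = 2/3, w = 2/3 ↦ 1  ≥
u = 2/3, w = 1 ↦ 1  ≥
u = 1, w = 0 ↦ 0  <
u = 1, w = 1/3 ↦ 1/3  <
u = 1, w = 2/3 ↦ 2/3  <
u = 1, w = 1 ↦ 1  ≥
So 10 of the 16 assignments meet the threshold.

10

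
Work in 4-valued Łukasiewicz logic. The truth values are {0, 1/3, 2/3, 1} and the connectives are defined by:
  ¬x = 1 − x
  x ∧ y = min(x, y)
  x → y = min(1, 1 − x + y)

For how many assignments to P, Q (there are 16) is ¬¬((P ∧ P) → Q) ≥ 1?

10

P = 0, Q = 0 ↦ 1  ≥
P = 0, Q = 1/3 ↦ 1  ≥
P = 0, Q = 2/3 ↦ 1  ≥
P = 0, Q = 1 ↦ 1  ≥
P = 1/3, Q = 0 ↦ 2/3  <
P = 1/3, Q = 1/3 ↦ 1  ≥
P = 1/3, Q = 2/3 ↦ 1  ≥
P = 1/3, Q = 1 ↦ 1  ≥
P = 2/3, Q = 0 ↦ 1/3  <
P = 2/3, Q = 1/3 ↦ 2/3  <
P = 2/3, Q = 2/3 ↦ 1  ≥
P = 2/3, Q = 1 ↦ 1  ≥
P = 1, Q = 0 ↦ 0  <
P = 1, Q = 1/3 ↦ 1/3  <
P = 1, Q = 2/3 ↦ 2/3  <
P = 1, Q = 1 ↦ 1  ≥
So 10 of the 16 assignments meet the threshold.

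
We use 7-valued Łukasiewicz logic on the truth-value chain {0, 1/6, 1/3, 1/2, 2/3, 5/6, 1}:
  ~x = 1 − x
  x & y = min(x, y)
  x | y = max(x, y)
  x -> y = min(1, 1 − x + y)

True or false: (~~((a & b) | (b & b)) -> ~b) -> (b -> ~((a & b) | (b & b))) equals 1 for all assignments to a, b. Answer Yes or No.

Yes

At a = 1/3, b = 1, for instance:
a & b = 1/3 & 1 = 1/3
b & b = 1 & 1 = 1
(a & b) | (b & b) = 1/3 | 1 = 1
~((a & b) | (b & b)) = ~1 = 0
~~((a & b) | (b & b)) = ~0 = 1
~b = ~1 = 0
~~((a & b) | (b & b)) -> ~b = 1 -> 0 = 0
b -> ~((a & b) | (b & b)) = 1 -> 0 = 0
(~~((a & b) | (b & b)) -> ~b) -> (b -> ~((a & b) | (b & b))) = 0 -> 0 = 1
and checking the remaining 48 assignments likewise gives ≥ 1 in every case.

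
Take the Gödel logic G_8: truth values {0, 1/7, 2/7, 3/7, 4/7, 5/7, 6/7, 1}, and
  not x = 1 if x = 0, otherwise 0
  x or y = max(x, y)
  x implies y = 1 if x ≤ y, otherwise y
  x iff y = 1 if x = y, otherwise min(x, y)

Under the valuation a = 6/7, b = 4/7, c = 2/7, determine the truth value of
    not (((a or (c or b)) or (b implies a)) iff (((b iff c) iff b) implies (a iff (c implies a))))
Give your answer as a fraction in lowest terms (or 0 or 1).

0

c or b = 2/7 or 4/7 = 4/7
a or (c or b) = 6/7 or 4/7 = 6/7
b implies a = 4/7 implies 6/7 = 1
(a or (c or b)) or (b implies a) = 6/7 or 1 = 1
b iff c = 4/7 iff 2/7 = 2/7
(b iff c) iff b = 2/7 iff 4/7 = 2/7
c implies a = 2/7 implies 6/7 = 1
a iff (c implies a) = 6/7 iff 1 = 6/7
((b iff c) iff b) implies (a iff (c implies a)) = 2/7 implies 6/7 = 1
((a or (c or b)) or (b implies a)) iff (((b iff c) iff b) implies (a iff (c implies a))) = 1 iff 1 = 1
not (((a or (c or b)) or (b implies a)) iff (((b iff c) iff b) implies (a iff (c implies a)))) = not 1 = 0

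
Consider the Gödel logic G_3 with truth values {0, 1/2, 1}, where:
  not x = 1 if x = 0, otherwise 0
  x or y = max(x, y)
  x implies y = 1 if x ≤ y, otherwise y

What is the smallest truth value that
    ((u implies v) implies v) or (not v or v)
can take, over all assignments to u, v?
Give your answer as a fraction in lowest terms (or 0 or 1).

Take u = 0, v = 1/2:
u implies v = 0 implies 1/2 = 1
(u implies v) implies v = 1 implies 1/2 = 1/2
not v = not 1/2 = 0
not v or v = 0 or 1/2 = 1/2
((u implies v) implies v) or (not v or v) = 1/2 or 1/2 = 1/2
No assignment yields a value below 1/2, so this is the minimum.

1/2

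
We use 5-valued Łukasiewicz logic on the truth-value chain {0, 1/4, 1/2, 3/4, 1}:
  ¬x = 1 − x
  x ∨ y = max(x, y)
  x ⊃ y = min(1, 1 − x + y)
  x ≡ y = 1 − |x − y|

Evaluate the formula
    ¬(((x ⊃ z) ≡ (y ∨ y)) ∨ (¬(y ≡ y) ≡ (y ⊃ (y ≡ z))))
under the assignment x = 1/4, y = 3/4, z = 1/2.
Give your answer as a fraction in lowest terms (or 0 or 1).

x ⊃ z = 1/4 ⊃ 1/2 = 1
y ∨ y = 3/4 ∨ 3/4 = 3/4
(x ⊃ z) ≡ (y ∨ y) = 1 ≡ 3/4 = 3/4
y ≡ y = 3/4 ≡ 3/4 = 1
¬(y ≡ y) = ¬1 = 0
y ≡ z = 3/4 ≡ 1/2 = 3/4
y ⊃ (y ≡ z) = 3/4 ⊃ 3/4 = 1
¬(y ≡ y) ≡ (y ⊃ (y ≡ z)) = 0 ≡ 1 = 0
((x ⊃ z) ≡ (y ∨ y)) ∨ (¬(y ≡ y) ≡ (y ⊃ (y ≡ z))) = 3/4 ∨ 0 = 3/4
¬(((x ⊃ z) ≡ (y ∨ y)) ∨ (¬(y ≡ y) ≡ (y ⊃ (y ≡ z)))) = ¬3/4 = 1/4

1/4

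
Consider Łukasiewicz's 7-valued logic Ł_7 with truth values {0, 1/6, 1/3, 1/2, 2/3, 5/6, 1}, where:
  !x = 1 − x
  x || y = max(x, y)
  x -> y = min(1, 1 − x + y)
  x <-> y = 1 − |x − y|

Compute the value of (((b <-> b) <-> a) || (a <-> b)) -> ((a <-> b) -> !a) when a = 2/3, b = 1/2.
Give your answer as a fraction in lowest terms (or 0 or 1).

2/3

b <-> b = 1/2 <-> 1/2 = 1
(b <-> b) <-> a = 1 <-> 2/3 = 2/3
a <-> b = 2/3 <-> 1/2 = 5/6
((b <-> b) <-> a) || (a <-> b) = 2/3 || 5/6 = 5/6
a <-> b = 2/3 <-> 1/2 = 5/6
!a = !2/3 = 1/3
(a <-> b) -> !a = 5/6 -> 1/3 = 1/2
(((b <-> b) <-> a) || (a <-> b)) -> ((a <-> b) -> !a) = 5/6 -> 1/2 = 2/3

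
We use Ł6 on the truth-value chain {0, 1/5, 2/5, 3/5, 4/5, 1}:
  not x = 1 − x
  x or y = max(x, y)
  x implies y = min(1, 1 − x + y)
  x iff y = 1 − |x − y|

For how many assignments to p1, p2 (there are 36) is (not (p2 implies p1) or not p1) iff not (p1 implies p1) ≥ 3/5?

value 1: 6 assignments (counts)
value 4/5: 6 assignments (counts)
value 3/5: 6 assignments (counts)
value 2/5: 6 assignments
value 1/5: 6 assignments
value 0: 6 assignments
So 18 of the 36 assignments meet the threshold.

18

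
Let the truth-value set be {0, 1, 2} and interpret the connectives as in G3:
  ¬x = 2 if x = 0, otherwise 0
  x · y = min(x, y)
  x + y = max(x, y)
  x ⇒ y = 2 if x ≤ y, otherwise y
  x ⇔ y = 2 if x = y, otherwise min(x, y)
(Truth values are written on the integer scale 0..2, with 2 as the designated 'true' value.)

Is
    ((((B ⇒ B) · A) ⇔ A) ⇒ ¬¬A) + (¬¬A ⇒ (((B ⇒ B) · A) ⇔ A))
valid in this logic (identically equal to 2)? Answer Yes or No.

Yes

A = 0, B = 0 ↦ 2
A = 0, B = 1 ↦ 2
A = 0, B = 2 ↦ 2
A = 1, B = 0 ↦ 2
A = 1, B = 1 ↦ 2
A = 1, B = 2 ↦ 2
A = 2, B = 0 ↦ 2
A = 2, B = 1 ↦ 2
A = 2, B = 2 ↦ 2
Every assignment gives a value ≥ 2.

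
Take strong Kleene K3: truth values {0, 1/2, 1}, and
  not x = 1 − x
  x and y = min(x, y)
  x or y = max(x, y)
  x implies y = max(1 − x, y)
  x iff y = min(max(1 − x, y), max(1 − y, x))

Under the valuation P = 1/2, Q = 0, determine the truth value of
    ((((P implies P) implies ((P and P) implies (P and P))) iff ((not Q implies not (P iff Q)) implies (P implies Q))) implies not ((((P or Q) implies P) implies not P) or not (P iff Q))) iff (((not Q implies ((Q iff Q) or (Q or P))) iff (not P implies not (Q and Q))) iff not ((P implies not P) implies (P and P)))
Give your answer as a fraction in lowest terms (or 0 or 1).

1/2

P implies P = 1/2 implies 1/2 = 1/2
P and P = 1/2 and 1/2 = 1/2
P and P = 1/2 and 1/2 = 1/2
(P and P) implies (P and P) = 1/2 implies 1/2 = 1/2
(P implies P) implies ((P and P) implies (P and P)) = 1/2 implies 1/2 = 1/2
not Q = not 0 = 1
P iff Q = 1/2 iff 0 = 1/2
not (P iff Q) = not 1/2 = 1/2
not Q implies not (P iff Q) = 1 implies 1/2 = 1/2
P implies Q = 1/2 implies 0 = 1/2
(not Q implies not (P iff Q)) implies (P implies Q) = 1/2 implies 1/2 = 1/2
((P implies P) implies ((P and P) implies (P and P))) iff ((not Q implies not (P iff Q)) implies (P implies Q)) = 1/2 iff 1/2 = 1/2
P or Q = 1/2 or 0 = 1/2
(P or Q) implies P = 1/2 implies 1/2 = 1/2
not P = not 1/2 = 1/2
((P or Q) implies P) implies not P = 1/2 implies 1/2 = 1/2
P iff Q = 1/2 iff 0 = 1/2
not (P iff Q) = not 1/2 = 1/2
(((P or Q) implies P) implies not P) or not (P iff Q) = 1/2 or 1/2 = 1/2
not ((((P or Q) implies P) implies not P) or not (P iff Q)) = not 1/2 = 1/2
(((P implies P) implies ((P and P) implies (P and P))) iff ((not Q implies not (P iff Q)) implies (P implies Q))) implies not ((((P or Q) implies P) implies not P) or not (P iff Q)) = 1/2 implies 1/2 = 1/2
not Q = not 0 = 1
Q iff Q = 0 iff 0 = 1
Q or P = 0 or 1/2 = 1/2
(Q iff Q) or (Q or P) = 1 or 1/2 = 1
not Q implies ((Q iff Q) or (Q or P)) = 1 implies 1 = 1
not P = not 1/2 = 1/2
Q and Q = 0 and 0 = 0
not (Q and Q) = not 0 = 1
not P implies not (Q and Q) = 1/2 implies 1 = 1
(not Q implies ((Q iff Q) or (Q or P))) iff (not P implies not (Q and Q)) = 1 iff 1 = 1
not P = not 1/2 = 1/2
P implies not P = 1/2 implies 1/2 = 1/2
P and P = 1/2 and 1/2 = 1/2
(P implies not P) implies (P and P) = 1/2 implies 1/2 = 1/2
not ((P implies not P) implies (P and P)) = not 1/2 = 1/2
((not Q implies ((Q iff Q) or (Q or P))) iff (not P implies not (Q and Q))) iff not ((P implies not P) implies (P and P)) = 1 iff 1/2 = 1/2
((((P implies P) implies ((P and P) implies (P and P))) iff ((not Q implies not (P iff Q)) implies (P implies Q))) implies not ((((P or Q) implies P) implies not P) or not (P iff Q))) iff (((not Q implies ((Q iff Q) or (Q or P))) iff (not P implies not (Q and Q))) iff not ((P implies not P) implies (P and P))) = 1/2 iff 1/2 = 1/2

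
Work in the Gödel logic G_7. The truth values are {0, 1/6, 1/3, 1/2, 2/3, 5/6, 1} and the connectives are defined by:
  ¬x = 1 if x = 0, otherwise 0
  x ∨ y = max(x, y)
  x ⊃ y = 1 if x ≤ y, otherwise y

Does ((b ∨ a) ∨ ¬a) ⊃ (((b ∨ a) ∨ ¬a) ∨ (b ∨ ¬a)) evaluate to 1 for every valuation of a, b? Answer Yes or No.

Yes

At a = 1/3, b = 2/3, for instance:
b ∨ a = 2/3 ∨ 1/3 = 2/3
¬a = ¬1/3 = 0
(b ∨ a) ∨ ¬a = 2/3 ∨ 0 = 2/3
¬a = ¬1/3 = 0
b ∨ ¬a = 2/3 ∨ 0 = 2/3
((b ∨ a) ∨ ¬a) ∨ (b ∨ ¬a) = 2/3 ∨ 2/3 = 2/3
((b ∨ a) ∨ ¬a) ⊃ (((b ∨ a) ∨ ¬a) ∨ (b ∨ ¬a)) = 2/3 ⊃ 2/3 = 1
and checking the remaining 48 assignments likewise gives ≥ 1 in every case.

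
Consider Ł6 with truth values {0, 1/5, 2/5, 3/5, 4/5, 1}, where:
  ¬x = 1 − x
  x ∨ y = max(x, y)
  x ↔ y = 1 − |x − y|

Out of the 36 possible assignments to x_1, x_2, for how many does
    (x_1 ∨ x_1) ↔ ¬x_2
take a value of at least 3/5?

24

value 1: 6 assignments (counts)
value 4/5: 10 assignments (counts)
value 3/5: 8 assignments (counts)
value 2/5: 6 assignments
value 1/5: 4 assignments
value 0: 2 assignments
So 24 of the 36 assignments meet the threshold.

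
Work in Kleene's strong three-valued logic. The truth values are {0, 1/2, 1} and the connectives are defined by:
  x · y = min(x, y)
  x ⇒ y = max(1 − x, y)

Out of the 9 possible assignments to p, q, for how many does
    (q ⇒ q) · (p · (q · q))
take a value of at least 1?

1

p = 0, q = 0 ↦ 0  <
p = 0, q = 1/2 ↦ 0  <
p = 0, q = 1 ↦ 0  <
p = 1/2, q = 0 ↦ 0  <
p = 1/2, q = 1/2 ↦ 1/2  <
p = 1/2, q = 1 ↦ 1/2  <
p = 1, q = 0 ↦ 0  <
p = 1, q = 1/2 ↦ 1/2  <
p = 1, q = 1 ↦ 1  ≥
So 1 of the 9 assignments meets the threshold.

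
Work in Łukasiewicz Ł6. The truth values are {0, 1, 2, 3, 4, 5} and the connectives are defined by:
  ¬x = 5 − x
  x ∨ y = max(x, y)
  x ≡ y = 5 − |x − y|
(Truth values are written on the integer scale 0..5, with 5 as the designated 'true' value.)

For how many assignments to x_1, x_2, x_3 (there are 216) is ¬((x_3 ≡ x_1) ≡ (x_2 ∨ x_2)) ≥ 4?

30

value 5: 8 assignments (counts)
value 4: 22 assignments (counts)
value 3: 36 assignments
value 2: 50 assignments
value 1: 64 assignments
value 0: 36 assignments
So 30 of the 216 assignments meet the threshold.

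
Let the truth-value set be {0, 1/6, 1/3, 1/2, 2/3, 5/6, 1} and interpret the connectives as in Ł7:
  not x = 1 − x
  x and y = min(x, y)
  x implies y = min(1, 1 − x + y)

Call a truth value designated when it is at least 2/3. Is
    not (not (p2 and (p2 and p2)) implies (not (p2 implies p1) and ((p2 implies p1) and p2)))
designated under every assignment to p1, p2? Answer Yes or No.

No

Counterexample: take p1 = 0, p2 = 1/3.
p2 and p2 = 1/3 and 1/3 = 1/3
p2 and (p2 and p2) = 1/3 and 1/3 = 1/3
not (p2 and (p2 and p2)) = not 1/3 = 2/3
p2 implies p1 = 1/3 implies 0 = 2/3
not (p2 implies p1) = not 2/3 = 1/3
p2 implies p1 = 1/3 implies 0 = 2/3
(p2 implies p1) and p2 = 2/3 and 1/3 = 1/3
not (p2 implies p1) and ((p2 implies p1) and p2) = 1/3 and 1/3 = 1/3
not (p2 and (p2 and p2)) implies (not (p2 implies p1) and ((p2 implies p1) and p2)) = 2/3 implies 1/3 = 2/3
not (not (p2 and (p2 and p2)) implies (not (p2 implies p1) and ((p2 implies p1) and p2))) = not 2/3 = 1/3
This gives 1/3, which is below 2/3.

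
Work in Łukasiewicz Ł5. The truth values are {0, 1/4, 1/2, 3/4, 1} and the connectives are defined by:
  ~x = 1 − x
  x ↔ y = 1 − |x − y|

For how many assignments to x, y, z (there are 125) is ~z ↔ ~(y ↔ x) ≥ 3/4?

68

value 1: 25 assignments (counts)
value 3/4: 43 assignments (counts)
value 1/2: 31 assignments
value 1/4: 19 assignments
value 0: 7 assignments
So 68 of the 125 assignments meet the threshold.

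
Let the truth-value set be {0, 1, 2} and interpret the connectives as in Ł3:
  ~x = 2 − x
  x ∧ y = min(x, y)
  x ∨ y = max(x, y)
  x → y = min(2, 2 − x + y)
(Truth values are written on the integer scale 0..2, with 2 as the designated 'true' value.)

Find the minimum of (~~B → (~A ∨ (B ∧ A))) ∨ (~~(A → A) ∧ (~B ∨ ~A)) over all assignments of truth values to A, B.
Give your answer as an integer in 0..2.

Take A = 1, B = 2:
~B = ~2 = 0
~~B = ~0 = 2
~A = ~1 = 1
B ∧ A = 2 ∧ 1 = 1
~A ∨ (B ∧ A) = 1 ∨ 1 = 1
~~B → (~A ∨ (B ∧ A)) = 2 → 1 = 1
A → A = 1 → 1 = 2
~(A → A) = ~2 = 0
~~(A → A) = ~0 = 2
~B = ~2 = 0
~A = ~1 = 1
~B ∨ ~A = 0 ∨ 1 = 1
~~(A → A) ∧ (~B ∨ ~A) = 2 ∧ 1 = 1
(~~B → (~A ∨ (B ∧ A))) ∨ (~~(A → A) ∧ (~B ∨ ~A)) = 1 ∨ 1 = 1
No assignment yields a value below 1, so this is the minimum.

1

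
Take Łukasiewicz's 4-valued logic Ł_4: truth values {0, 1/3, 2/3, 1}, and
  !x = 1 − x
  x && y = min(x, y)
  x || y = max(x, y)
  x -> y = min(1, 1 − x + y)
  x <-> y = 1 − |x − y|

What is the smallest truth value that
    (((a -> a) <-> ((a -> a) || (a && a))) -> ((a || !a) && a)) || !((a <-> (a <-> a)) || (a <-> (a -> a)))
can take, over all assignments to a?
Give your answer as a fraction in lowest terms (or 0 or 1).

Take a = 1/3:
a -> a = 1/3 -> 1/3 = 1
a -> a = 1/3 -> 1/3 = 1
a && a = 1/3 && 1/3 = 1/3
(a -> a) || (a && a) = 1 || 1/3 = 1
(a -> a) <-> ((a -> a) || (a && a)) = 1 <-> 1 = 1
!a = !1/3 = 2/3
a || !a = 1/3 || 2/3 = 2/3
(a || !a) && a = 2/3 && 1/3 = 1/3
((a -> a) <-> ((a -> a) || (a && a))) -> ((a || !a) && a) = 1 -> 1/3 = 1/3
a <-> a = 1/3 <-> 1/3 = 1
a <-> (a <-> a) = 1/3 <-> 1 = 1/3
a -> a = 1/3 -> 1/3 = 1
a <-> (a -> a) = 1/3 <-> 1 = 1/3
(a <-> (a <-> a)) || (a <-> (a -> a)) = 1/3 || 1/3 = 1/3
!((a <-> (a <-> a)) || (a <-> (a -> a))) = !1/3 = 2/3
(((a -> a) <-> ((a -> a) || (a && a))) -> ((a || !a) && a)) || !((a <-> (a <-> a)) || (a <-> (a -> a))) = 1/3 || 2/3 = 2/3
No assignment yields a value below 2/3, so this is the minimum.

2/3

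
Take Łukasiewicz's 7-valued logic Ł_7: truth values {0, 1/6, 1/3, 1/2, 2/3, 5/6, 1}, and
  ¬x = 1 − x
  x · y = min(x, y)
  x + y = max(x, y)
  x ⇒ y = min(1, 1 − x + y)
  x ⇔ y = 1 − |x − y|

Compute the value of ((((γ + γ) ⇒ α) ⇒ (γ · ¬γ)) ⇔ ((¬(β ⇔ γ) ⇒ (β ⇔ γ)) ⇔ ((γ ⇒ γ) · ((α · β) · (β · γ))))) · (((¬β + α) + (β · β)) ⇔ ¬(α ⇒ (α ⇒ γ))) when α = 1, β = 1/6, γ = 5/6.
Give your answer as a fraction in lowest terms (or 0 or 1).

γ + γ = 5/6 + 5/6 = 5/6
(γ + γ) ⇒ α = 5/6 ⇒ 1 = 1
¬γ = ¬5/6 = 1/6
γ · ¬γ = 5/6 · 1/6 = 1/6
((γ + γ) ⇒ α) ⇒ (γ · ¬γ) = 1 ⇒ 1/6 = 1/6
β ⇔ γ = 1/6 ⇔ 5/6 = 1/3
¬(β ⇔ γ) = ¬1/3 = 2/3
β ⇔ γ = 1/6 ⇔ 5/6 = 1/3
¬(β ⇔ γ) ⇒ (β ⇔ γ) = 2/3 ⇒ 1/3 = 2/3
γ ⇒ γ = 5/6 ⇒ 5/6 = 1
α · β = 1 · 1/6 = 1/6
β · γ = 1/6 · 5/6 = 1/6
(α · β) · (β · γ) = 1/6 · 1/6 = 1/6
(γ ⇒ γ) · ((α · β) · (β · γ)) = 1 · 1/6 = 1/6
(¬(β ⇔ γ) ⇒ (β ⇔ γ)) ⇔ ((γ ⇒ γ) · ((α · β) · (β · γ))) = 2/3 ⇔ 1/6 = 1/2
(((γ + γ) ⇒ α) ⇒ (γ · ¬γ)) ⇔ ((¬(β ⇔ γ) ⇒ (β ⇔ γ)) ⇔ ((γ ⇒ γ) · ((α · β) · (β · γ)))) = 1/6 ⇔ 1/2 = 2/3
¬β = ¬1/6 = 5/6
¬β + α = 5/6 + 1 = 1
β · β = 1/6 · 1/6 = 1/6
(¬β + α) + (β · β) = 1 + 1/6 = 1
α ⇒ γ = 1 ⇒ 5/6 = 5/6
α ⇒ (α ⇒ γ) = 1 ⇒ 5/6 = 5/6
¬(α ⇒ (α ⇒ γ)) = ¬5/6 = 1/6
((¬β + α) + (β · β)) ⇔ ¬(α ⇒ (α ⇒ γ)) = 1 ⇔ 1/6 = 1/6
((((γ + γ) ⇒ α) ⇒ (γ · ¬γ)) ⇔ ((¬(β ⇔ γ) ⇒ (β ⇔ γ)) ⇔ ((γ ⇒ γ) · ((α · β) · (β · γ))))) · (((¬β + α) + (β · β)) ⇔ ¬(α ⇒ (α ⇒ γ))) = 2/3 · 1/6 = 1/6

1/6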